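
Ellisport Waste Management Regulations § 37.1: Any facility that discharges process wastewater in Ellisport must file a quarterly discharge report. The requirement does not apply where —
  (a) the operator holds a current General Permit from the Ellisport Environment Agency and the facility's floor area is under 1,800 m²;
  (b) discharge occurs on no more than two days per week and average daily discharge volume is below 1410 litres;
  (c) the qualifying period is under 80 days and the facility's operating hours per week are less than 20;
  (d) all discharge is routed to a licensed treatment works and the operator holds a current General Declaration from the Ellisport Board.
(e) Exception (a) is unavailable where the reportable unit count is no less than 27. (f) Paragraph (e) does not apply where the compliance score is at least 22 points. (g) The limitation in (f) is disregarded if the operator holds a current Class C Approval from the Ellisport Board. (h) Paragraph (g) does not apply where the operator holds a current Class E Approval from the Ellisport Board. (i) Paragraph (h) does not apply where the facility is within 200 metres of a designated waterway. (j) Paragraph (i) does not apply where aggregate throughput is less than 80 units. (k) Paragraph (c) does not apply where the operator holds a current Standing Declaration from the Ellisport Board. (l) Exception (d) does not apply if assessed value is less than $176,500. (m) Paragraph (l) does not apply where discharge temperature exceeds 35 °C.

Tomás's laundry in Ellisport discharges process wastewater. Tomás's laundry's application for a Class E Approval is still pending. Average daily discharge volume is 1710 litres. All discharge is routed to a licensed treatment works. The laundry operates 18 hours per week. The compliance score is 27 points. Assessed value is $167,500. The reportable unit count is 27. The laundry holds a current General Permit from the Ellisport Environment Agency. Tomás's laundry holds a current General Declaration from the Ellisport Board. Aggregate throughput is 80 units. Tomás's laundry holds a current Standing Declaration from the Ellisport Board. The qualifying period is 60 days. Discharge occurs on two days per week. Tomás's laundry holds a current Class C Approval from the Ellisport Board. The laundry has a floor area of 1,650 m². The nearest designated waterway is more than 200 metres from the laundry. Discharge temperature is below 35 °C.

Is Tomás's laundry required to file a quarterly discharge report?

Yes — Tomás's laundry must file a quarterly discharge report.

Exception (a)'s conditions are all satisfied: a current General Permit is held; the facility's floor area is 1,650 m², under the 1,800 m² limit. But applying paragraphs (e)–(j): (e) applies — the reportable unit count is 27, meeting the 27 threshold. (f) is triggered (the compliance score is 27 points, meeting the 22 points threshold), but is overridden by (g): (g) operates against (f): a current Class C Approval is held. (h) is inapplicable (no current Class E Approval is held), so (g) stands. So (a) is unavailable.
Exception (b) requires that average daily discharge volume is below 1410 litres; but average daily discharge volume is 1710 litres, not below 1410 litres, so (b) is unavailable.
Exception (c)'s conditions are all satisfied: the qualifying period is 60 days, under the 80 days limit; the facility's operating hours per week are 18, less than the 20 limit. But applying paragraph (k): (k) operates against (c): a current Standing Declaration is held. (c) is therefore removed.
All of (d)'s requirements are met (discharge is routed to a licensed treatment works; a current General Declaration is held). But applying paragraphs (l)–(m): (l) operates against (d): assessed value is $167,500, less than the $176,500 limit. (m), which would lift (l), is not engaged — discharge temperature is below 35 °C. (d) is therefore removed.
No exception displaces § 37.1.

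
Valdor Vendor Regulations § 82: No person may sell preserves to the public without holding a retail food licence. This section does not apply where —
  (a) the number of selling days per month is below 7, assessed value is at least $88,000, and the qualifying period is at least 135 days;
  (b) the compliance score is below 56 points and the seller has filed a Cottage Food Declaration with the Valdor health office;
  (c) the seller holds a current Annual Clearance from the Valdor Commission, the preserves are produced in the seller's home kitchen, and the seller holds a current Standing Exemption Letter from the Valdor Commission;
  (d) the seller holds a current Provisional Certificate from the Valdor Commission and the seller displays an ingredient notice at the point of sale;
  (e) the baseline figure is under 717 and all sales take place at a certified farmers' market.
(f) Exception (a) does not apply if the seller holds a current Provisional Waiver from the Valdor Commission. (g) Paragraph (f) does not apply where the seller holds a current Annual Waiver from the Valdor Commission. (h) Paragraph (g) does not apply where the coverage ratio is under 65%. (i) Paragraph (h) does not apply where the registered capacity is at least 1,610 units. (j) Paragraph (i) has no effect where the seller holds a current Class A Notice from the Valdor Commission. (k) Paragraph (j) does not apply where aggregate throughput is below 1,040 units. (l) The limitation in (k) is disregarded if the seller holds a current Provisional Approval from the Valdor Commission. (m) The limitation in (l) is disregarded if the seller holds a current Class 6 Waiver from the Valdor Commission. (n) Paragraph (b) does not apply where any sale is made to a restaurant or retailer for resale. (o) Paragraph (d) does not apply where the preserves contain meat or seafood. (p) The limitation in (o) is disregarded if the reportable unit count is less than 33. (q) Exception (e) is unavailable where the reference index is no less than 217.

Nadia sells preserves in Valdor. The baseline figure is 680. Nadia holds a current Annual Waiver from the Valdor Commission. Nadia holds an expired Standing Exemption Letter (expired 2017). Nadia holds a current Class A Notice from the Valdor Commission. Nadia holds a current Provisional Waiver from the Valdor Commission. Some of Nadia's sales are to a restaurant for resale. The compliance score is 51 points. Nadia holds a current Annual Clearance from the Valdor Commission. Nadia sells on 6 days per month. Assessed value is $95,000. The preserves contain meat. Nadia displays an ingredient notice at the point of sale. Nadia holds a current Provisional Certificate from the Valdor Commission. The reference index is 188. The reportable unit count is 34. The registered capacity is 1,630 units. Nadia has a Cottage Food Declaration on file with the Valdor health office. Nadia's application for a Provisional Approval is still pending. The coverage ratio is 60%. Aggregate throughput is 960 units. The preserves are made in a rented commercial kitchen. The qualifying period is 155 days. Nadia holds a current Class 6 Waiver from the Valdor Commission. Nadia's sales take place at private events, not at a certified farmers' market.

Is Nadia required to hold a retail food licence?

No — exception (a) applies; Nadia is not required to hold a retail food licence.

Exception (a) is satisfied on its face — the number of selling days per month is 6, below the 7 limit; assessed value is $95,000, meeting the $88,000 threshold; the qualifying period is 155 days, meeting the 135 days threshold. Applying paragraphs (f)–(m): (f) is triggered (a current Provisional Waiver is held), but is set aside by (g): (g) operates against (f): a current Annual Waiver is held. (h) applies (the coverage ratio is 60%, under the 65% limit), but is itself disapplied by (i): (i) operates against (h): the registered capacity is 1,630 units, meeting the 1,610 units threshold. (j) would limit (i) — a current Class A Notice is held — but (k) sets (j) aside: (k) operates against (j): aggregate throughput is 960 units, below the 1,040 units limit. (l) is inapplicable (no current Provisional Approval is held), so (k) stands. So (a) applies.
All of (b)'s requirements are met (the compliance score is 51 points, below the 56 points limit; a Cottage Food Declaration is on file). However, paragraph (n) must be considered: (n) operates against (b): some sales are to a restaurant for resale. So (b) is unavailable.
Exception (c) requires that the preserves are produced in the seller's home kitchen; but the preserves are made in a commercial kitchen, not a home kitchen, so (c) is unavailable.
Exception (d) is satisfied on its face — a current Provisional Certificate is held; an ingredient notice is displayed. Turning to paragraphs (o)–(p): (o) applies — the preserves contain meat. (p) does not operate here (the reportable unit count is 34, not less than 33), so (o) stands. So (d) is unavailable.
Exception (e) requires that all sales take place at a certified farmers' market; but sales are at private events, not a certified farmers' market, so (e) is unavailable.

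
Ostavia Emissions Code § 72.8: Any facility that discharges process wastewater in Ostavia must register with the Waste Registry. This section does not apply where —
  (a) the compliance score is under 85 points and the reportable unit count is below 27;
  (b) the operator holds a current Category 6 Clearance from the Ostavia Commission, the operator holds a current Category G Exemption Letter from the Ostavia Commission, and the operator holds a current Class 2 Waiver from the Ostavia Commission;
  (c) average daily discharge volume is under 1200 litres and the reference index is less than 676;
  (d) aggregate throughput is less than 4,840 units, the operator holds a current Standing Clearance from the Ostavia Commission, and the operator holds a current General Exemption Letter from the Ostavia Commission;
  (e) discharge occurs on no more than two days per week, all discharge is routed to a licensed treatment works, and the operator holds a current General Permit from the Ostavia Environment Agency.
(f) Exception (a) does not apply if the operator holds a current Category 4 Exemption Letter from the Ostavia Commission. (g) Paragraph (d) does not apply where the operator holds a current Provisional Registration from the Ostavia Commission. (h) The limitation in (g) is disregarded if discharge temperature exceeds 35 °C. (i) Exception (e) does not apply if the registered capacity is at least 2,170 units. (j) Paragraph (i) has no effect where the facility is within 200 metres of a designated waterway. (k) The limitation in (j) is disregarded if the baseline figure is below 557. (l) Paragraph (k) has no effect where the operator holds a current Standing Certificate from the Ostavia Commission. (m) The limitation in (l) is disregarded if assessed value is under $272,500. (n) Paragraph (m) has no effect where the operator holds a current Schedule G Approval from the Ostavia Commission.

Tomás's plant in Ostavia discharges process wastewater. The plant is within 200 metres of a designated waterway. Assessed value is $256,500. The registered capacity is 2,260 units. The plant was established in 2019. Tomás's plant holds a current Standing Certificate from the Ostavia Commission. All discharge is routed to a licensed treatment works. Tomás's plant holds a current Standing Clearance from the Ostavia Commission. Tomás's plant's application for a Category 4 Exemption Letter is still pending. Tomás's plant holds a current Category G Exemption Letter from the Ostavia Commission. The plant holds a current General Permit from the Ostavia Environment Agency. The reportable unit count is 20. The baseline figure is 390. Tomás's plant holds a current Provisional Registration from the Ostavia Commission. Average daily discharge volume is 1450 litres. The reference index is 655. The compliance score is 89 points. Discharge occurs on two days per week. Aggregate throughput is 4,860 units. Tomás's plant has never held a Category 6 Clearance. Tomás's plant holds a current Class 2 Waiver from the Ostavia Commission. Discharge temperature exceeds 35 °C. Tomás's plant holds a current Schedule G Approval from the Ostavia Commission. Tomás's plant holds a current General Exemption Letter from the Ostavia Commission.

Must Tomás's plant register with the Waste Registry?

Exception (a) does not apply: the compliance score is 89 points, not under 85 points.
Exception (b) fails — the Category 6 Clearance is not current.
Exception (c) does not apply: average daily discharge volume is 1450 litres, not under 1200 litres.
Exception (d) requires that aggregate throughput is less than 4,840 units; but aggregate throughput is 4,860 units, not less than 4,840 units, so (d) is unavailable.
Exception (e): discharge occurs on no more than two days per week; discharge is routed to a licensed treatment works; a current General Permit is held — every condition holds. Considering the limiting provisions: (i) would limit (e) — the registered capacity is 2,260 units, meeting the 2,170 units threshold — but (j) sets (i) aside: (j) applies — the plant is within 200 m of a designated waterway. (k) would limit (j) — the baseline figure is 390, below the 557 limit — but (l) sets (k) aside: (l) operates — a current Standing Certificate is held. (m) would limit (l) — assessed value is $256,500, under the $272,500 limit — but (n) sets (m) aside: (n) operates against (m): a current Schedule G Approval is held. So (e) applies.

No — exception (e) applies; Tomás's plant is not required to register with the Waste Registry.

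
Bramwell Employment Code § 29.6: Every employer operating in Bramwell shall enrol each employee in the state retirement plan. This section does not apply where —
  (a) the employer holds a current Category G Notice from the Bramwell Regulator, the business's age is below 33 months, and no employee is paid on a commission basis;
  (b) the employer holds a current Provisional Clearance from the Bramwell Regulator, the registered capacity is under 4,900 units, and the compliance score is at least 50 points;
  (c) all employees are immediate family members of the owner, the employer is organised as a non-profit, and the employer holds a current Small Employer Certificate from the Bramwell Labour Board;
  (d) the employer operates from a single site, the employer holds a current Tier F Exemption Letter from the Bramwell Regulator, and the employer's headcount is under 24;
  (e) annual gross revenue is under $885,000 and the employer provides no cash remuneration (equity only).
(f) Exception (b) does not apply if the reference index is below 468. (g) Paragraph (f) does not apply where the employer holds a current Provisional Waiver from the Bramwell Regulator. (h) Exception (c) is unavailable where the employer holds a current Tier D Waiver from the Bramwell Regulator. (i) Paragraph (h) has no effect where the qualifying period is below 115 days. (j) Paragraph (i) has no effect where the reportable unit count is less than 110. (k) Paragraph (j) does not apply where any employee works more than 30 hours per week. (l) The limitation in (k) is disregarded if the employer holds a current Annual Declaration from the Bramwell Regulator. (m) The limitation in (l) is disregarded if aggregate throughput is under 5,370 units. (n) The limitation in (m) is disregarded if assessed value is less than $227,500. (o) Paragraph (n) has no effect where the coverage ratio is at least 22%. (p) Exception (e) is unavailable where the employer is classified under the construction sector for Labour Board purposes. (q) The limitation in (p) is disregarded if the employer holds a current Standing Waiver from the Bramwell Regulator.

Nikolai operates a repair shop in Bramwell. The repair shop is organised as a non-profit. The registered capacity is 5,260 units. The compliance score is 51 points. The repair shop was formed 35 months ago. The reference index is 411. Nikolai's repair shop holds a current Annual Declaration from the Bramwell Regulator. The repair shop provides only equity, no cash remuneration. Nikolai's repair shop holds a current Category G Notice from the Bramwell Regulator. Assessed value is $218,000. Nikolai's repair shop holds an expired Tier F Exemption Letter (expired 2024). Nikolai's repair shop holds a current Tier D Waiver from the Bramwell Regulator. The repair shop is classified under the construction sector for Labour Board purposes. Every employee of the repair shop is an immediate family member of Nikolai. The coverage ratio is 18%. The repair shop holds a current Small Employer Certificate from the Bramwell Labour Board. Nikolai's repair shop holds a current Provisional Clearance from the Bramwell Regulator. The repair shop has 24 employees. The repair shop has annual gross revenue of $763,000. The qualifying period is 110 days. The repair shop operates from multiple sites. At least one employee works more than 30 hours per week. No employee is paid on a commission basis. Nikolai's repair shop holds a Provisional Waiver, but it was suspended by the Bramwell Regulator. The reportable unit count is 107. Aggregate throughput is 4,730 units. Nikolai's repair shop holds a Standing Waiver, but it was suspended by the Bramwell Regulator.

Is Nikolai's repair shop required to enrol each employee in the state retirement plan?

Exception (a) fails — the business's age is 35 months, not below 33 months.
Exception (b) does not apply: the registered capacity is 5,260 units, not under 4,900 units.
Exception (c)'s conditions are all satisfied: every employee is an immediate family member; the employer is a non-profit; a current Small Employer Certificate is held. However, paragraphs (h)–(o) must be considered: (h) operates against (c): a current Tier D Waiver is held. (i) would limit (h) — the qualifying period is 110 days, below the 115 days limit — but (j) sets (i) aside: (j) is engaged — the reportable unit count is 107, less than the 110 limit. (k) would limit (j) — at least one employee exceeds 30 hours/week — but (l) sets (k) aside: (l) applies — a current Annual Declaration is held. (m) applies (aggregate throughput is 4,730 units, under the 5,370 units limit), but is set aside by (n): (n) operates against (m): assessed value is $218,000, less than the $227,500 limit. (o) is inapplicable (the coverage ratio is 18%, short of 22%), so (n) stands. (c) is therefore removed.
Exception (d) does not apply: the employer operates from multiple sites.
Exception (e)'s conditions are all satisfied: annual gross revenue is $763,000, under the $885,000 limit; remuneration is equity-only. But: (p) operates against (e): the repair shop is classified under the construction sector. (q), which would lift (p), is not engaged — there is no Standing Waiver in force. Exception (e) does not apply.
No exception applies. The general rule governs.

Yes — Nikolai's repair shop must enrol each employee in the state retirement plan.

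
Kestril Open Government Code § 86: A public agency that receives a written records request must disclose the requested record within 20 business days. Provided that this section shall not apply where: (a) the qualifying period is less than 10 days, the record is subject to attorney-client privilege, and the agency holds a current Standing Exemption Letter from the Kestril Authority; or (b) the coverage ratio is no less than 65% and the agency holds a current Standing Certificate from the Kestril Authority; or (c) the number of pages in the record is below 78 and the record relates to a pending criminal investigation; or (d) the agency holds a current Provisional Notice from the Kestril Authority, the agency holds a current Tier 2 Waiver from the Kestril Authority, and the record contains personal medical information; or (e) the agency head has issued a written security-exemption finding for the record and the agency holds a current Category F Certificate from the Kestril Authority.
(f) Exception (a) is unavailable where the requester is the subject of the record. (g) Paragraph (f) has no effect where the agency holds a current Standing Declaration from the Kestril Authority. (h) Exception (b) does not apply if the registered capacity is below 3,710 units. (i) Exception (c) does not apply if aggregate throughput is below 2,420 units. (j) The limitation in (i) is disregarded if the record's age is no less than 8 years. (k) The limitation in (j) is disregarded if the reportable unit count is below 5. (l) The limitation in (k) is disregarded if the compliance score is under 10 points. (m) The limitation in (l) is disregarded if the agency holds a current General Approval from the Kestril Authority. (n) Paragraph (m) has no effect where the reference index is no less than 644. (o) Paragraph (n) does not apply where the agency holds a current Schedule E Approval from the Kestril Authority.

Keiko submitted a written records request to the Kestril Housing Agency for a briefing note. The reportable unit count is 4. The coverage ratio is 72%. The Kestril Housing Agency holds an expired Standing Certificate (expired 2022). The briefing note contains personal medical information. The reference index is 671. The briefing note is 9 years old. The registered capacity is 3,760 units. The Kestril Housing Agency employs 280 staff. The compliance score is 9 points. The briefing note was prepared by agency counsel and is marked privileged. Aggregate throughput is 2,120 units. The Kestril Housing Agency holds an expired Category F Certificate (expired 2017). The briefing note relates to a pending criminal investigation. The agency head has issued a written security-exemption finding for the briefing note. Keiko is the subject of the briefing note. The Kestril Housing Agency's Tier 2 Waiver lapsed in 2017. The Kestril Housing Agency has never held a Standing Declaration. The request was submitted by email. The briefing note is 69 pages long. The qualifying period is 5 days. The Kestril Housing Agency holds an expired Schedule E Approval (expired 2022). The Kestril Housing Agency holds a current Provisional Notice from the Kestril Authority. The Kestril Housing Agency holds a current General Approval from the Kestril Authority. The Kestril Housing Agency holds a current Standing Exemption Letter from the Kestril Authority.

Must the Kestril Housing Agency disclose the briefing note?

All of (a)'s requirements are met (the qualifying period is 5 days, less than the 10 days limit; the briefing note is privileged; a current Standing Exemption Letter is held). But applying paragraphs (f)–(g): (f) operates against (a): Keiko is the subject of the briefing note. (g), which would lift (f), is not engaged — the Standing Declaration is not current. So (a) is unavailable.
Exception (b) fails — the Standing Certificate is not current.
Exception (c) is satisfied on its face — the number of pages in the record is 69, below the 78 limit; the briefing note relates to a pending investigation. As to paragraphs (i)–(o): (i) would limit (c) — aggregate throughput is 2,120 units, below the 2,420 units limit — but (j) sets (i) aside: (j) operates against (i): the record's age is 9 years, meeting the 8 years threshold. (k) operates (the reportable unit count is 4, below the 5 limit), but is itself disapplied by (l): (l) operates — the compliance score is 9 points, under the 10 points limit. (m) is triggered (a current General Approval is held), but is displaced by (n): (n) operates against (m): the reference index is 671, meeting the 644 threshold. (o) is inapplicable (the Schedule E Approval is not current), so (n) stands. (c) remains available.
Exception (d) requires that the agency holds a current Tier 2 Waiver from the Kestril Authority; but there is no Tier 2 Waiver in force, so (d) is unavailable.
Exception (e) requires that the agency holds a current Category F Certificate from the Kestril Authority; but the Category F Certificate is not current, so (e) is unavailable.

No — exception (c) applies; the Kestril Housing Agency is not required to disclose the briefing note.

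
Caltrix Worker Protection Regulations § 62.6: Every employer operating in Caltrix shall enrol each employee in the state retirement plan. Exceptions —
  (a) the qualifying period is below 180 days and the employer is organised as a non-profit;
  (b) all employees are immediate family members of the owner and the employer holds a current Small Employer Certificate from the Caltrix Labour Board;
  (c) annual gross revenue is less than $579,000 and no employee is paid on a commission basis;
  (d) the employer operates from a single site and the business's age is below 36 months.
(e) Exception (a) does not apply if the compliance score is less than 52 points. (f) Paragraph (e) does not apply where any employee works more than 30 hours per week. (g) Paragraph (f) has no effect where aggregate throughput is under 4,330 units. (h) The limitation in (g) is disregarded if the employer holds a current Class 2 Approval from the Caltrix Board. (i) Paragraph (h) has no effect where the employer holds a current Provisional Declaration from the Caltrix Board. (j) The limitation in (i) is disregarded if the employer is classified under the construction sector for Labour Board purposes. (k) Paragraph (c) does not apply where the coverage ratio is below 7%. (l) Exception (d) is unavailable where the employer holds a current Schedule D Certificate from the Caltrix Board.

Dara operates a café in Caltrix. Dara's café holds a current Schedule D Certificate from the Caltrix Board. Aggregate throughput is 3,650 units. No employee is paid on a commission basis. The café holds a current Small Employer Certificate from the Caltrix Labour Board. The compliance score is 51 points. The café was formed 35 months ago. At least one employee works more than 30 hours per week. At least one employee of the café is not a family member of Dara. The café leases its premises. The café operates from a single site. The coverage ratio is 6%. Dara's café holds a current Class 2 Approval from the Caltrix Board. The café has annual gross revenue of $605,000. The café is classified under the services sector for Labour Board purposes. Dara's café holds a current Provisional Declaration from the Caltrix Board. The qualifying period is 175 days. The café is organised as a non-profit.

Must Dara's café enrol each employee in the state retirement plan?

Yes — Dara's café must enrol each employee in the state retirement plan.

Exception (a) is satisfied on its face — the qualifying period is 175 days, below the 180 days limit; the employer is a non-profit. But applying paragraphs (e)–(j): (e) is engaged — the compliance score is 51 points, less than the 52 points limit. (f) is triggered (at least one employee exceeds 30 hours/week), but is itself disapplied by (g): (g) operates against (f): aggregate throughput is 3,650 units, under the 4,330 units limit. (h) is engaged (a current Class 2 Approval is held), but is set aside by (i): (i) operates against (h): a current Provisional Declaration is held. (j) is not engaged (the café is classified under the services sector), so (i) stands. (a) is therefore removed.
Exception (b) fails — at least one employee is not a family member.
Exception (c) fails — annual gross revenue is $605,000, not less than $579,000.
Exception (d)'s conditions are all satisfied: the employer operates from a single site; the business's age is 35 months, below the 36 months limit. But: (l) is engaged — a current Schedule D Certificate is held. (d) is therefore removed.
No exception is made out. Dara's café falls within the general rule.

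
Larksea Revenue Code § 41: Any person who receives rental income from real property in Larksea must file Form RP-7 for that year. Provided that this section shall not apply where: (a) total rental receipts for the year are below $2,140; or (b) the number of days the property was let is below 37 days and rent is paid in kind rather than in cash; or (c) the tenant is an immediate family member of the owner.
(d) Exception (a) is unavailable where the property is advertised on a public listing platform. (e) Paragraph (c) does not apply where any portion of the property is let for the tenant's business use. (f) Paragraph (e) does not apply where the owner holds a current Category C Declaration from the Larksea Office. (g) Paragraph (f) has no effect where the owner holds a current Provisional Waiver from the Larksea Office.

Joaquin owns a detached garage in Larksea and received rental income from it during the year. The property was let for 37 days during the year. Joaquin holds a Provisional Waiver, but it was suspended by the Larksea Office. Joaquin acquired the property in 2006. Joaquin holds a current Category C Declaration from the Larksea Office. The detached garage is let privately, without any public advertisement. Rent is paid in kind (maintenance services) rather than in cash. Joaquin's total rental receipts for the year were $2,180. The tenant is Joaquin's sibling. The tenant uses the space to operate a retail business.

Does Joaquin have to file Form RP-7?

Exception (a) does not apply: total rental receipts for the year are $2,180, not below $2,140.
Exception (b) requires that the number of days the property was let is below 37 days; but the number of days the property was let is 37 days, not below 37 days, so (b) is unavailable.
Exception (c) is satisfied on its face — the tenant is an immediate family member. As to paragraphs (e)–(g): (e) operates (the space is let for business use), but is set aside by (f): (f) is engaged — a current Category C Declaration is held. (g) is not engaged (there is no Provisional Waiver in force), so (f) stands. (c) remains available.

No — exception (c) applies; Joaquin is not required to file Form RP-7.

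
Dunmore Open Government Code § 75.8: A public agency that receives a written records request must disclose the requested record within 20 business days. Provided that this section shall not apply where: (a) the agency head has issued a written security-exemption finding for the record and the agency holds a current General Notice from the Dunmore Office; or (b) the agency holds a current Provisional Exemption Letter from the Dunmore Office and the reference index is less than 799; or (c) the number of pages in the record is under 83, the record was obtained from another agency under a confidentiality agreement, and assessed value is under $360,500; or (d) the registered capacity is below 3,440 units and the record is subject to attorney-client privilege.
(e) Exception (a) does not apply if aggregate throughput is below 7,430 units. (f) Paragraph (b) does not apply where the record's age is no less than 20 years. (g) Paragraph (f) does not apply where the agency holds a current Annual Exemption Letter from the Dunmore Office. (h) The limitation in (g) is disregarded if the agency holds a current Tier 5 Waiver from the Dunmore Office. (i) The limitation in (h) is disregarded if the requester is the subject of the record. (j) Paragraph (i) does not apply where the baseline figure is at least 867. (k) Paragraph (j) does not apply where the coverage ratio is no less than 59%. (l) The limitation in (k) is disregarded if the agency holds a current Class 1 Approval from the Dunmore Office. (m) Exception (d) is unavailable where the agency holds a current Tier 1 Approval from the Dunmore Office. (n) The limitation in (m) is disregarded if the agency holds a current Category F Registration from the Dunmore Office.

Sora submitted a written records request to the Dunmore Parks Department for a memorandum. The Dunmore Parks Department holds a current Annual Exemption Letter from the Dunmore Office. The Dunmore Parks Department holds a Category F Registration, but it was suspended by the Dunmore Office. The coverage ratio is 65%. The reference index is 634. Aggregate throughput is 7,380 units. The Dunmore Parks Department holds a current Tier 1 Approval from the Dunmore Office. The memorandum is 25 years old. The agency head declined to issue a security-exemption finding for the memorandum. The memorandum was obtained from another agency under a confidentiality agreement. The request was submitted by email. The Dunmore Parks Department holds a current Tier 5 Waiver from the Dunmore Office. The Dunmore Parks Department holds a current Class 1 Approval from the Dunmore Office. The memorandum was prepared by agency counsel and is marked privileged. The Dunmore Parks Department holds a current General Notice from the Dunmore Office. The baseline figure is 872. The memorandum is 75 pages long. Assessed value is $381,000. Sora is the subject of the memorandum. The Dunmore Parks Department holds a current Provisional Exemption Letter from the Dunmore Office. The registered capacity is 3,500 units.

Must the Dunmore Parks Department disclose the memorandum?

Exception (a) fails — the agency head declined to issue a security-exemption finding.
Exception (b) is satisfied on its face — a current Provisional Exemption Letter is held; the reference index is 634, less than the 799 limit. However, paragraphs (f)–(l) must be considered: (f) is engaged — the record's age is 25 years, meeting the 20 years threshold. (g) applies (a current Annual Exemption Letter is held), but is overridden by (h): (h) is engaged — a current Tier 5 Waiver is held. (i) operates (Sora is the subject of the memorandum), but is overridden by (j): (j) operates against (i): the baseline figure is 872, meeting the 867 threshold. (k) would limit (j) — the coverage ratio is 65%, meeting the 59% threshold — but (l) sets (k) aside: (l) operates against (k): a current Class 1 Approval is held. Exception (b) does not apply.
Exception (c) does not apply: assessed value is $381,000, not under $360,500.
Exception (d) fails — the registered capacity is 3,500 units, not below 3,440 units.
None of the exceptions is available; § 75.8 applies in full.

Yes — the Dunmore Parks Department must disclose the memorandum.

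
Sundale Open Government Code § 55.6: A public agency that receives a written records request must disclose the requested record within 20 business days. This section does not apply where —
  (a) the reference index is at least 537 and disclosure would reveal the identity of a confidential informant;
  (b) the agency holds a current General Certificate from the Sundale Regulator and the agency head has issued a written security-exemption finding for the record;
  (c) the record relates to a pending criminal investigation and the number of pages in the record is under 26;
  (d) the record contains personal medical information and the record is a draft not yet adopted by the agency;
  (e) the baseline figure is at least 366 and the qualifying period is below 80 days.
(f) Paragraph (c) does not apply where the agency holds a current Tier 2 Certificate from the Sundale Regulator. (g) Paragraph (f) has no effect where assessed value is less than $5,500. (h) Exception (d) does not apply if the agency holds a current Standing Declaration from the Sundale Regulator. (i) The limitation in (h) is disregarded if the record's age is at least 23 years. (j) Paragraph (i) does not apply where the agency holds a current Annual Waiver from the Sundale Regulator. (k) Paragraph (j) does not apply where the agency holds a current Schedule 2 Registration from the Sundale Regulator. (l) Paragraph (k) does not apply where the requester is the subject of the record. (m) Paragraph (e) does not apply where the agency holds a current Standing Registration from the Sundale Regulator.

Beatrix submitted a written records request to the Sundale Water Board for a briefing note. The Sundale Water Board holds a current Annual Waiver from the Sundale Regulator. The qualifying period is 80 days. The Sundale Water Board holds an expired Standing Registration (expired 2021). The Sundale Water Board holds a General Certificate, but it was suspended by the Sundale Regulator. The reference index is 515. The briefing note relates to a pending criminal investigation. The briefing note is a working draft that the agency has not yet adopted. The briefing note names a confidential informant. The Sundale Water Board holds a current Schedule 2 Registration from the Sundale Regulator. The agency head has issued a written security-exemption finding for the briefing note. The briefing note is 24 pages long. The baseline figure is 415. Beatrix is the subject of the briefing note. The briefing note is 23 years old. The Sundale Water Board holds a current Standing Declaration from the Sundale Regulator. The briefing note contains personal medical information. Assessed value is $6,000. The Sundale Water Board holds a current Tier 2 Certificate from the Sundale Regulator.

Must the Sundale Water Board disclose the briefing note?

Yes — the Sundale Water Board must disclose the briefing note.

Exception (a) requires that the reference index is at least 537; but the reference index is 515, short of 537, so (a) is unavailable.
Exception (b) fails — there is no General Certificate in force.
Exception (c)'s conditions are all satisfied: the briefing note relates to a pending investigation; the number of pages in the record is 24, under the 26 limit. However, paragraphs (f)–(g) must be considered: (f) is triggered — a current Tier 2 Certificate is held. (g) is inapplicable (assessed value is $6,000, not less than $5,500), so (f) stands. So (c) is unavailable.
Exception (d)'s conditions are all satisfied: the briefing note contains personal medical information; the briefing note is an unadopted draft. However, paragraphs (h)–(l) must be considered: (h) operates — a current Standing Declaration is held. (i) is triggered (the record's age is 23 years, meeting the 23 years threshold), but yields to (j): (j) operates against (i): a current Annual Waiver is held. (k) would limit (j) — a current Schedule 2 Registration is held — but (l) sets (k) aside: (l) operates against (k): Beatrix is the subject of the briefing note. (d) is therefore removed.
Exception (e) requires that the qualifying period is below 80 days; but the qualifying period is 80 days, not below 80 days, so (e) is unavailable.
No exception applies. The general rule governs.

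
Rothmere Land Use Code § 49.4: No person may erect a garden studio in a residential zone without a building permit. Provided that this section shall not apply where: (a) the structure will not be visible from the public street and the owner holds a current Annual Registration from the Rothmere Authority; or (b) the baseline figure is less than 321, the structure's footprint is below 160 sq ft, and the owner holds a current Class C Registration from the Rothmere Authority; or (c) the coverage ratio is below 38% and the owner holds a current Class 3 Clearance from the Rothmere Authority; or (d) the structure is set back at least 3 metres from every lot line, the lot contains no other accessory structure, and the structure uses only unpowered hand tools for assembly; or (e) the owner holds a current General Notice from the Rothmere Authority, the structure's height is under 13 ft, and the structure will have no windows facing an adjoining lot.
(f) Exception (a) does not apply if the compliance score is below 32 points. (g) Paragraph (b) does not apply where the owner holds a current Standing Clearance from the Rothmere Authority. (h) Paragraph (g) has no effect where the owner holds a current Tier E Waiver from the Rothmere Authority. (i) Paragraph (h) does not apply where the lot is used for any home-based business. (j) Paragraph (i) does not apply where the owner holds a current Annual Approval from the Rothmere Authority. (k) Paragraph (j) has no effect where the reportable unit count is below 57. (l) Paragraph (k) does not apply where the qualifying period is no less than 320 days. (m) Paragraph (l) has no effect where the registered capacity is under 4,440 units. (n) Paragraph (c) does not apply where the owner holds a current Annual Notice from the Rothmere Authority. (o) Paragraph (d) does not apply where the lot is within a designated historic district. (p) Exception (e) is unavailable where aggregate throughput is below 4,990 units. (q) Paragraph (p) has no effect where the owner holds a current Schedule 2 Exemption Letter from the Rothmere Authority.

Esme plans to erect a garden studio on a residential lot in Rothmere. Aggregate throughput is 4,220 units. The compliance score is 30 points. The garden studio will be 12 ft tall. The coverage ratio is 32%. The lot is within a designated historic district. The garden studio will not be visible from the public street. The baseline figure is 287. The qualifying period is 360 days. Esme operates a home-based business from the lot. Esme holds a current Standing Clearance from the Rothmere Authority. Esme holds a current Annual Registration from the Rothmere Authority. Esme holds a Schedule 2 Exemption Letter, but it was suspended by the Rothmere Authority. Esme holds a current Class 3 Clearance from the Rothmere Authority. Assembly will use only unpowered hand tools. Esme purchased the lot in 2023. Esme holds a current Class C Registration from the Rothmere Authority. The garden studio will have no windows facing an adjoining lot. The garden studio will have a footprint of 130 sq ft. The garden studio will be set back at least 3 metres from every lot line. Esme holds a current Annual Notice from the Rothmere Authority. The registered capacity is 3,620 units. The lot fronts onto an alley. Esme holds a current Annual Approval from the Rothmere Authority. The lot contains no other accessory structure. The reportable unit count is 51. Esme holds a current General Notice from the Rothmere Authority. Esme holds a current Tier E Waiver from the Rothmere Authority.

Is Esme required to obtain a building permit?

Exception (a) is satisfied on its face — the structure will not be visible from the street; a current Annual Registration is held. But: (f) operates — the compliance score is 30 points, below the 32 points limit. (a) is therefore removed.
All of (b)'s requirements are met (the baseline figure is 287, less than the 321 limit; the structure's footprint is 130 sq ft, below the 160 sq ft limit; a current Class C Registration is held). But applying paragraphs (g)–(m): (g) operates against (b): a current Standing Clearance is held. (h) would limit (g) — a current Tier E Waiver is held — but (i) sets (h) aside: (i) operates — a home-based business operates on the lot. (j) applies (a current Annual Approval is held), but is overridden by (k): (k) applies — the reportable unit count is 51, below the 57 limit. (l) is triggered (the qualifying period is 360 days, meeting the 320 days threshold), but is itself disapplied by (m): (m) applies — the registered capacity is 3,620 units, under the 4,440 units limit. Exception (b) does not apply.
Exception (c): the coverage ratio is 32%, below the 38% limit; a current Class 3 Clearance is held — every condition holds. Turning to paragraph (n): (n) operates — a current Annual Notice is held. Exception (c) does not apply.
Exception (d): the setback is at least 3 m on every side; the lot has no other accessory structure; assembly uses only hand tools — every condition holds. However, paragraph (o) must be considered: (o) is engaged — the lot is in a historic district. (d) is therefore removed.
Exception (e)'s conditions are all satisfied: a current General Notice is held; the structure's height is 12 ft, under the 13 ft limit; no windows face an adjoining lot. However, paragraphs (p)–(q) must be considered: (p) operates against (e): aggregate throughput is 4,220 units, below the 4,990 units limit. (q), which would lift (p), does not operate here — there is no Schedule 2 Exemption Letter in force. So (e) is unavailable.
No exception applies. The general rule governs.

Yes — Esme must obtain a building permit.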